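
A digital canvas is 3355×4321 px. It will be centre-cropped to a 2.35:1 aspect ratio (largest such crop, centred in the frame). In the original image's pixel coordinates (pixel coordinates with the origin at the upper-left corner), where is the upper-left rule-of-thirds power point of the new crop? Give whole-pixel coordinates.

x = 1118 px, y = 1923 px

3355/4321 < 2.35/1, so the 2.35:1 crop keeps the full width 3355 and trims height to 3355 × 1/2.35 = 1427.66 px.
Top offset = (4321 − 1427.66)/2 = 1446.67 px; left offset = 0.
Upper-left is one-third across and one-third down within the crop:
x = 0.00 + 1 × 3355.00/3 ≈ 1118; y = 1446.67 + 1 × 1427.66/3 ≈ 1923.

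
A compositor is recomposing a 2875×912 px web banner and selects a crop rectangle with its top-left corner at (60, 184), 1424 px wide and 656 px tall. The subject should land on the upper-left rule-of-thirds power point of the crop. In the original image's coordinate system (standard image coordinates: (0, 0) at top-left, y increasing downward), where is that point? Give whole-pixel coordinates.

x = 535 px, y = 403 px

One third of the crop width 1424 is 474.67 px.
One third of the crop height 656 is 218.67 px.
The upper-left point is one-third across and one-third down within the crop:
x = 60 + 1 × 474.67 ≈ 535; y = 184 + 1 × 218.67 ≈ 403.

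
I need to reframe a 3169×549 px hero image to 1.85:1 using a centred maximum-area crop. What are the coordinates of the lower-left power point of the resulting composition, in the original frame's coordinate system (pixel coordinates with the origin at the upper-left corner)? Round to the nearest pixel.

3169/549 > 1.85/1, so the 1.85:1 crop keeps the full height 549 and trims width to 549 × 1.85/1 = 1015.65 px.
Left offset = (3169 − 1015.65)/2 = 1076.67 px; top offset = 0.
Lower-left is one-third across and two-thirds down within the crop:
x = 1076.67 + 1 × 1015.65/3 ≈ 1415; y = 0.00 + 2 × 549.00/3 ≈ 366.

x = 1415 px, y = 366 px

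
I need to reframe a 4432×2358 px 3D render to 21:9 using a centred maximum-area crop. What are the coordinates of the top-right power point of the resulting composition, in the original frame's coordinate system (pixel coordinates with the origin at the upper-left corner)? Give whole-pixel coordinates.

4432/2358 < 21/9, so the 21:9 crop keeps the full width 4432 and trims height to 4432 × 9/21 = 1899.43 px.
Top offset = (2358 − 1899.43)/2 = 229.29 px; left offset = 0.
Top-right is two-thirds across and one-third down within the crop:
x = 0.00 + 2 × 4432.00/3 ≈ 2955; y = 229.29 + 1 × 1899.43/3 ≈ 862.

x = 2955 px, y = 862 px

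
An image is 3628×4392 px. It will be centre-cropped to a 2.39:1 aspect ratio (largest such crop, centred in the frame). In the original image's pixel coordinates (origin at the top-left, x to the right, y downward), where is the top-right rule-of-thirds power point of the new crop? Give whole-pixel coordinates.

3628/4392 < 2.39/1, so the 2.39:1 crop keeps the full width 3628 and trims height to 3628 × 1/2.39 = 1517.99 px.
Top offset = (4392 − 1517.99)/2 = 1437.00 px; left offset = 0.
Top-right is two-thirds across and one-third down within the crop:
x = 0.00 + 2 × 3628.00/3 ≈ 2419; y = 1437.00 + 1 × 1517.99/3 ≈ 1943.

(2419, 1943)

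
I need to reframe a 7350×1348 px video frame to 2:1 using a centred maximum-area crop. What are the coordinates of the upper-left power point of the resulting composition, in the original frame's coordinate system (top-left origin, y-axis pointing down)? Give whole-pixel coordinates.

x = 3226 px, y = 449 px

7350/1348 > 2/1, so the 2:1 crop keeps the full height 1348 and trims width to 1348 × 2/1 = 2696.00 px.
Left offset = (7350 − 2696.00)/2 = 2327.00 px; top offset = 0.
Upper-left is one-third across and one-third down within the crop:
x = 2327.00 + 1 × 2696.00/3 ≈ 3226; y = 0.00 + 1 × 1348.00/3 ≈ 449.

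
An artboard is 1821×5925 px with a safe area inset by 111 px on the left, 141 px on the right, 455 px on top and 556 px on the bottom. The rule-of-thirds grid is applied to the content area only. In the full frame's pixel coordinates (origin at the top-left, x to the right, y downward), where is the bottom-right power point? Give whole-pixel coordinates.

Content width = 1821 − 111 − 141 = 1569 px; content height = 5925 − 455 − 556 = 4914 px.
Bottom-right is two-thirds across and two-thirds down within the content area.
x = 111 + 2 × 1569/3 = 111 + 1046.00 ≈ 1157
y = 455 + 2 × 4914/3 = 455 + 3276.00 ≈ 3731

(1157, 3731)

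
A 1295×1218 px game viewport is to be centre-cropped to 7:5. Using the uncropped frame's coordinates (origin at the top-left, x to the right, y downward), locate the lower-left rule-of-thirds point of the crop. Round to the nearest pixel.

1295/1218 < 7/5, so the 7:5 crop keeps the full width 1295 and trims height to 1295 × 5/7 = 925.00 px.
Top offset = (1218 − 925.00)/2 = 146.50 px; left offset = 0.
Lower-left is one-third across and two-thirds down within the crop:
x = 0.00 + 1 × 1295.00/3 ≈ 432; y = 146.50 + 2 × 925.00/3 ≈ 763.

x = 432 px, y = 763 px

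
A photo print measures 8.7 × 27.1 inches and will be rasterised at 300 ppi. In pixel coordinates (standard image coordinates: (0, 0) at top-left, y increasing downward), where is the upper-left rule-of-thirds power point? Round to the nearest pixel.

(870, 2710)

In pixels the canvas is 8.7 × 300 = 2610 wide and 27.1 × 300 = 8130 tall.
The upper-left point is one-third across and one-third down:
x = 1 × 2610/3 ≈ 870; y = 1 × 8130/3 ≈ 2710.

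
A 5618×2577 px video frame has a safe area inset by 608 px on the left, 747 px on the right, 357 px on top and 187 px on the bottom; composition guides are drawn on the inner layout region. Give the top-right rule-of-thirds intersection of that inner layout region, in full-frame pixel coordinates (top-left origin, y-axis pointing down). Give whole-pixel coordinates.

(3450, 1035)

Content width = 5618 − 608 − 747 = 4263 px; content height = 2577 − 357 − 187 = 2033 px.
Top-right is two-thirds across and one-third down within the inner layout region.
x = 608 + 2 × 4263/3 = 608 + 2842.00 ≈ 3450
y = 357 + 1 × 2033/3 = 357 + 677.67 ≈ 1035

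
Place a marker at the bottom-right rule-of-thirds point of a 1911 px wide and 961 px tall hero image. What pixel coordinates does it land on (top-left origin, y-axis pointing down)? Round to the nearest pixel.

The bottom-right point sits two-thirds of the way across and two-thirds of the way down.
x = 2 × 1911/3 ≈ 1274; y = 2 × 961/3 ≈ 641.

(1274, 641)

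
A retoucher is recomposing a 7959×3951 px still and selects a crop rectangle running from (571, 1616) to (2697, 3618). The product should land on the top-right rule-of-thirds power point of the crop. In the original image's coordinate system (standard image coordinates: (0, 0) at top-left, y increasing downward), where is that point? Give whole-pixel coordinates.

(1988, 2283)

Crop width = 2697 − 571 = 2126 px; one third is 708.67 px.
Crop height = 3618 − 1616 = 2002 px; one third is 667.33 px.
The top-right point is two-thirds across and one-third down within the crop:
x = 571 + 2 × 708.67 ≈ 1988; y = 1616 + 1 × 667.33 ≈ 2283.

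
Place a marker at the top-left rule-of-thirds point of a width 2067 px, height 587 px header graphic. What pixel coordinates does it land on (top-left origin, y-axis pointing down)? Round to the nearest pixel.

x = 689 px, y = 196 px

The top-left point sits one-third of the way across and one-third of the way down.
x = 1 × 2067/3 ≈ 689; y = 1 × 587/3 ≈ 196.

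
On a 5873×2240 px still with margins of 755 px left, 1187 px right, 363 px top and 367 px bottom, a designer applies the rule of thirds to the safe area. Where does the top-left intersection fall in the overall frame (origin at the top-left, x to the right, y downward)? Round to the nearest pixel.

(2065, 866)

Content width = 5873 − 755 − 1187 = 3931 px; content height = 2240 − 363 − 367 = 1510 px.
Top-left is one-third across and one-third down within the safe area.
x = 755 + 1 × 3931/3 = 755 + 1310.33 ≈ 2065
y = 363 + 1 × 1510/3 = 363 + 503.33 ≈ 866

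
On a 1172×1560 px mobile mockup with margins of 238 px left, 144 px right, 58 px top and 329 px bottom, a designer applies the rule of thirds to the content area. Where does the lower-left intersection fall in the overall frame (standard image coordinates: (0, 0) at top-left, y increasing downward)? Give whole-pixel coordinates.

x = 501 px, y = 840 px

Content width = 1172 − 238 − 144 = 790 px; content height = 1560 − 58 − 329 = 1173 px.
Lower-left is one-third across and two-thirds down within the content area.
x = 238 + 1 × 790/3 = 238 + 263.33 ≈ 501
y = 58 + 2 × 1173/3 = 58 + 782.00 ≈ 840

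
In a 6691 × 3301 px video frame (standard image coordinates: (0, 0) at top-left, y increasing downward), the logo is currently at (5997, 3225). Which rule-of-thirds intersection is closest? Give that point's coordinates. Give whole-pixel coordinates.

(4461, 2201)

Third lines: x ∈ {2230, 4461}, y ∈ {1100, 2201}.
5997 is closer to x = 4461; 3225 is closer to y = 2201.
So the nearest intersection is the lower-right power point.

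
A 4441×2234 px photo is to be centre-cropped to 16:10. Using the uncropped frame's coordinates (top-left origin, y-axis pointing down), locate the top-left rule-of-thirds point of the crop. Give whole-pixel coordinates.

(1625, 745)

4441/2234 > 16/10, so the 16:10 crop keeps the full height 2234 and trims width to 2234 × 16/10 = 3574.40 px.
Left offset = (4441 − 3574.40)/2 = 433.30 px; top offset = 0.
Top-left is one-third across and one-third down within the crop:
x = 433.30 + 1 × 3574.40/3 ≈ 1625; y = 0.00 + 1 × 2234.00/3 ≈ 745.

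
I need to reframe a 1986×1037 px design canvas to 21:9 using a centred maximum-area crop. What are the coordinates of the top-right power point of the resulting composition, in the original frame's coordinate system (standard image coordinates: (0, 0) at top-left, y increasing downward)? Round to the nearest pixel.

x = 1324 px, y = 377 px

1986/1037 < 21/9, so the 21:9 crop keeps the full width 1986 and trims height to 1986 × 9/21 = 851.14 px.
Top offset = (1037 − 851.14)/2 = 92.93 px; left offset = 0.
Top-right is two-thirds across and one-third down within the crop:
x = 0.00 + 2 × 1986.00/3 ≈ 1324; y = 92.93 + 1 × 851.14/3 ≈ 377.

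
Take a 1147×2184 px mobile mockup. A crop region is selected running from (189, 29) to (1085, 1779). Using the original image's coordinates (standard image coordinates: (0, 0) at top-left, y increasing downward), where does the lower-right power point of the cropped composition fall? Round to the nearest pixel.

Crop width = 1085 − 189 = 896 px; one third is 298.67 px.
Crop height = 1779 − 29 = 1750 px; one third is 583.33 px.
The lower-right point is two-thirds across and two-thirds down within the crop:
x = 189 + 2 × 298.67 ≈ 786; y = 29 + 2 × 583.33 ≈ 1196.

(786, 1196)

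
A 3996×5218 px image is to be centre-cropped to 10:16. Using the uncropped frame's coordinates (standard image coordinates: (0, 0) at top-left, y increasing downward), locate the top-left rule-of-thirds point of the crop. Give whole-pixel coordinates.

x = 1454 px, y = 1739 px

3996/5218 > 10/16, so the 10:16 crop keeps the full height 5218 and trims width to 5218 × 10/16 = 3261.25 px.
Left offset = (3996 − 3261.25)/2 = 367.38 px; top offset = 0.
Top-left is one-third across and one-third down within the crop:
x = 367.38 + 1 × 3261.25/3 ≈ 1454; y = 0.00 + 1 × 5218.00/3 ≈ 1739.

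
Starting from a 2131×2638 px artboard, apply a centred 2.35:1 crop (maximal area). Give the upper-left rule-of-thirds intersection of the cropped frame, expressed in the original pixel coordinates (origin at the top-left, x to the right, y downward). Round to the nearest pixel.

2131/2638 < 2.35/1, so the 2.35:1 crop keeps the full width 2131 and trims height to 2131 × 1/2.35 = 906.81 px.
Top offset = (2638 − 906.81)/2 = 865.60 px; left offset = 0.
Upper-left is one-third across and one-third down within the crop:
x = 0.00 + 1 × 2131.00/3 ≈ 710; y = 865.60 + 1 × 906.81/3 ≈ 1168.

x = 710 px, y = 1168 px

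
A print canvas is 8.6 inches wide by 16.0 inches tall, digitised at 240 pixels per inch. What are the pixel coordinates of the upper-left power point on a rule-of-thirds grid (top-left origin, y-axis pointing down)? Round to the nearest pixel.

x = 688 px, y = 1280 px

In pixels the canvas is 8.6 × 240 = 2064 wide and 16.0 × 240 = 3840 tall.
The upper-left point is one-third across and one-third down:
x = 1 × 2064/3 ≈ 688; y = 1 × 3840/3 ≈ 1280.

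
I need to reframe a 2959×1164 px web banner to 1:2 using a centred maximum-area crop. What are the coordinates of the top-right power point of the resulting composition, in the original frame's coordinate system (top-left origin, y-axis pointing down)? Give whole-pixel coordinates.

2959/1164 > 1/2, so the 1:2 crop keeps the full height 1164 and trims width to 1164 × 1/2 = 582.00 px.
Left offset = (2959 − 582.00)/2 = 1188.50 px; top offset = 0.
Top-right is two-thirds across and one-third down within the crop:
x = 1188.50 + 2 × 582.00/3 ≈ 1577; y = 0.00 + 1 × 1164.00/3 ≈ 388.

(1577, 388)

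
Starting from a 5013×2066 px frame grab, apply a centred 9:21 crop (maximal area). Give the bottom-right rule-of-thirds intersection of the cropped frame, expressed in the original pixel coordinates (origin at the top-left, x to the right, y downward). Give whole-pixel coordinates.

5013/2066 > 9/21, so the 9:21 crop keeps the full height 2066 and trims width to 2066 × 9/21 = 885.43 px.
Left offset = (5013 − 885.43)/2 = 2063.79 px; top offset = 0.
Bottom-right is two-thirds across and two-thirds down within the crop:
x = 2063.79 + 2 × 885.43/3 ≈ 2654; y = 0.00 + 2 × 2066.00/3 ≈ 1377.

(2654, 1377)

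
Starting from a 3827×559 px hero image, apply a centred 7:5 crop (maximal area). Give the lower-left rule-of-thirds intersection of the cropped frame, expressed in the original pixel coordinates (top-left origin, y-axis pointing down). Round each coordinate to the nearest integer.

(1783, 373)

3827/559 > 7/5, so the 7:5 crop keeps the full height 559 and trims width to 559 × 7/5 = 782.60 px.
Left offset = (3827 − 782.60)/2 = 1522.20 px; top offset = 0.
Lower-left is one-third across and two-thirds down within the crop:
x = 1522.20 + 1 × 782.60/3 ≈ 1783; y = 0.00 + 2 × 559.00/3 ≈ 373.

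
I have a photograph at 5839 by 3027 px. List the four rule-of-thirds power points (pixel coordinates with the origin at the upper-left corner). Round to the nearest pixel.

One third of 5839 is 1946.33; one third of 3027 is 1009.
Vertical third lines at x = 1946 and x = 3893; horizontal third lines at y = 1009 and y = 2018.

(1946, 1009), (3893, 1009), (1946, 2018), (3893, 2018)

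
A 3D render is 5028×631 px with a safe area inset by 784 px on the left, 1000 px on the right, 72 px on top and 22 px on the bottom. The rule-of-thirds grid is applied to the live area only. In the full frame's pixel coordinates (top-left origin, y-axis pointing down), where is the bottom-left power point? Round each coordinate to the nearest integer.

x = 1865 px, y = 430 px

Content width = 5028 − 784 − 1000 = 3244 px; content height = 631 − 72 − 22 = 537 px.
Bottom-left is one-third across and two-thirds down within the live area.
x = 784 + 1 × 3244/3 = 784 + 1081.33 ≈ 1865
y = 72 + 2 × 537/3 = 72 + 358.00 ≈ 430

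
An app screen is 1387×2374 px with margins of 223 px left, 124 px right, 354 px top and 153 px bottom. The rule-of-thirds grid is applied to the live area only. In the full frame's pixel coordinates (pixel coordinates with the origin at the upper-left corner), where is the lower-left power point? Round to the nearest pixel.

(570, 1599)

Content width = 1387 − 223 − 124 = 1040 px; content height = 2374 − 354 − 153 = 1867 px.
Lower-left is one-third across and two-thirds down within the live area.
x = 223 + 1 × 1040/3 = 223 + 346.67 ≈ 570
y = 354 + 2 × 1867/3 = 354 + 1244.67 ≈ 1599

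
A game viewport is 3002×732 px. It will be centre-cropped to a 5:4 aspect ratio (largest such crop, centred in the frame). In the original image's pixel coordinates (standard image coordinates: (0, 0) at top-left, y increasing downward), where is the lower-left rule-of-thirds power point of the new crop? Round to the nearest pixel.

3002/732 > 5/4, so the 5:4 crop keeps the full height 732 and trims width to 732 × 5/4 = 915.00 px.
Left offset = (3002 − 915.00)/2 = 1043.50 px; top offset = 0.
Lower-left is one-third across and two-thirds down within the crop:
x = 1043.50 + 1 × 915.00/3 ≈ 1349; y = 0.00 + 2 × 732.00/3 ≈ 488.

(1349, 488)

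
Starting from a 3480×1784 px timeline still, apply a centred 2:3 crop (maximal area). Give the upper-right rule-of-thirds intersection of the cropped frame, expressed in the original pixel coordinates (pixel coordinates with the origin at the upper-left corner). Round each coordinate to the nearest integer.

3480/1784 > 2/3, so the 2:3 crop keeps the full height 1784 and trims width to 1784 × 2/3 = 1189.33 px.
Left offset = (3480 − 1189.33)/2 = 1145.33 px; top offset = 0.
Upper-right is two-thirds across and one-third down within the crop:
x = 1145.33 + 2 × 1189.33/3 ≈ 1938; y = 0.00 + 1 × 1784.00/3 ≈ 595.

(1938, 595)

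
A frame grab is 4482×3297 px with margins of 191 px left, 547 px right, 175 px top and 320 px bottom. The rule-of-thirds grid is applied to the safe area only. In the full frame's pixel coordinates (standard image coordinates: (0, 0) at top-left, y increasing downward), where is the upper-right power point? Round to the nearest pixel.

(2687, 1109)

Content width = 4482 − 191 − 547 = 3744 px; content height = 3297 − 175 − 320 = 2802 px.
Upper-right is two-thirds across and one-third down within the safe area.
x = 191 + 2 × 3744/3 = 191 + 2496.00 ≈ 2687
y = 175 + 1 × 2802/3 = 175 + 934.00 ≈ 1109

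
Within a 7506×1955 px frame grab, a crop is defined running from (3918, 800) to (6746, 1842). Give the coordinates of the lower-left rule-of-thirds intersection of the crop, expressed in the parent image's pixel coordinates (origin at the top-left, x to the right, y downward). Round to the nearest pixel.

Crop width = 6746 − 3918 = 2828 px; one third is 942.67 px.
Crop height = 1842 − 800 = 1042 px; one third is 347.33 px.
The lower-left point is one-third across and two-thirds down within the crop:
x = 3918 + 1 × 942.67 ≈ 4861; y = 800 + 2 × 347.33 ≈ 1495.

(4861, 1495)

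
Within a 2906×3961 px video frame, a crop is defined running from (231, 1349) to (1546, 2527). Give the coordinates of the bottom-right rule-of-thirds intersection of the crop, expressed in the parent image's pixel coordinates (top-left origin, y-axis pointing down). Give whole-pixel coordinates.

Crop width = 1546 − 231 = 1315 px; one third is 438.33 px.
Crop height = 2527 − 1349 = 1178 px; one third is 392.67 px.
The bottom-right point is two-thirds across and two-thirds down within the crop:
x = 231 + 2 × 438.33 ≈ 1108; y = 1349 + 2 × 392.67 ≈ 2134.

x = 1108 px, y = 2134 px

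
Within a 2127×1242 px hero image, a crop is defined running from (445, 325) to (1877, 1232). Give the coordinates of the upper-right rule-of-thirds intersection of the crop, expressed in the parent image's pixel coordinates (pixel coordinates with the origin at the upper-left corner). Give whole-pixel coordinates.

x = 1400 px, y = 627 px

Crop width = 1877 − 445 = 1432 px; one third is 477.33 px.
Crop height = 1232 − 325 = 907 px; one third is 302.33 px.
The upper-right point is two-thirds across and one-third down within the crop:
x = 445 + 2 × 477.33 ≈ 1400; y = 325 + 1 × 302.33 ≈ 627.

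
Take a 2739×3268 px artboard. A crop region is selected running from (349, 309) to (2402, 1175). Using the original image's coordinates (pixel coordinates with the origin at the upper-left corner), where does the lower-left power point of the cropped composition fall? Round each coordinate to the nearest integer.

x = 1033 px, y = 886 px

Crop width = 2402 − 349 = 2053 px; one third is 684.33 px.
Crop height = 1175 − 309 = 866 px; one third is 288.67 px.
The lower-left point is one-third across and two-thirds down within the crop:
x = 349 + 1 × 684.33 ≈ 1033; y = 309 + 2 × 288.67 ≈ 886.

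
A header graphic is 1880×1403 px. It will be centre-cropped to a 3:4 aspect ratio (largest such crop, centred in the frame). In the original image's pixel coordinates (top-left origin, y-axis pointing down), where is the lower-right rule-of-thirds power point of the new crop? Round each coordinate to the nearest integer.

(1115, 935)

1880/1403 > 3/4, so the 3:4 crop keeps the full height 1403 and trims width to 1403 × 3/4 = 1052.25 px.
Left offset = (1880 − 1052.25)/2 = 413.88 px; top offset = 0.
Lower-right is two-thirds across and two-thirds down within the crop:
x = 413.88 + 2 × 1052.25/3 ≈ 1115; y = 0.00 + 2 × 1403.00/3 ≈ 935.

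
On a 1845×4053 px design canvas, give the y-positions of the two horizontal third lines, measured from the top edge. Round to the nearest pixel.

4053 / 3 = 1351, so the horizontal lines sit at one and two thirds of 4053.

y = 1351 px and y = 2702 px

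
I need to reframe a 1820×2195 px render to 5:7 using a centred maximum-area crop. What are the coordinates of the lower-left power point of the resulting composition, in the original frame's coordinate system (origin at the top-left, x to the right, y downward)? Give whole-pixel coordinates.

1820/2195 > 5/7, so the 5:7 crop keeps the full height 2195 and trims width to 2195 × 5/7 = 1567.86 px.
Left offset = (1820 − 1567.86)/2 = 126.07 px; top offset = 0.
Lower-left is one-third across and two-thirds down within the crop:
x = 126.07 + 1 × 1567.86/3 ≈ 649; y = 0.00 + 2 × 2195.00/3 ≈ 1463.

(649, 1463)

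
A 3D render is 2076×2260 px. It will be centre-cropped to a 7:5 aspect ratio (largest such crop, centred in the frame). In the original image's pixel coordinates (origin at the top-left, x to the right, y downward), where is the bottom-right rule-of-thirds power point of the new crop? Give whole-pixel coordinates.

(1384, 1377)

2076/2260 < 7/5, so the 7:5 crop keeps the full width 2076 and trims height to 2076 × 5/7 = 1482.86 px.
Top offset = (2260 − 1482.86)/2 = 388.57 px; left offset = 0.
Bottom-right is two-thirds across and two-thirds down within the crop:
x = 0.00 + 2 × 2076.00/3 ≈ 1384; y = 388.57 + 2 × 1482.86/3 ≈ 1377.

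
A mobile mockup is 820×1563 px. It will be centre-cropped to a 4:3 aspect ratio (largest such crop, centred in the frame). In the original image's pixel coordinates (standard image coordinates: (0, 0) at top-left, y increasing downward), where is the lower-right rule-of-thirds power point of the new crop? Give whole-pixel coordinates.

x = 547 px, y = 884 px

820/1563 < 4/3, so the 4:3 crop keeps the full width 820 and trims height to 820 × 3/4 = 615.00 px.
Top offset = (1563 − 615.00)/2 = 474.00 px; left offset = 0.
Lower-right is two-thirds across and two-thirds down within the crop:
x = 0.00 + 2 × 820.00/3 ≈ 547; y = 474.00 + 2 × 615.00/3 ≈ 884.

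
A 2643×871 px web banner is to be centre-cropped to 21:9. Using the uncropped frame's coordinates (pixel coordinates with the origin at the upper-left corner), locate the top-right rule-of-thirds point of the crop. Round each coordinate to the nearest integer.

2643/871 > 21/9, so the 21:9 crop keeps the full height 871 and trims width to 871 × 21/9 = 2032.33 px.
Left offset = (2643 − 2032.33)/2 = 305.33 px; top offset = 0.
Top-right is two-thirds across and one-third down within the crop:
x = 305.33 + 2 × 2032.33/3 ≈ 1660; y = 0.00 + 1 × 871.00/3 ≈ 290.

x = 1660 px, y = 290 px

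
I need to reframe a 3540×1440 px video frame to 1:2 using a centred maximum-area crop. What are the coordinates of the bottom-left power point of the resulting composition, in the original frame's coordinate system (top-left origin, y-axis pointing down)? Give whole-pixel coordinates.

x = 1650 px, y = 960 px

3540/1440 > 1/2, so the 1:2 crop keeps the full height 1440 and trims width to 1440 × 1/2 = 720.00 px.
Left offset = (3540 − 720.00)/2 = 1410.00 px; top offset = 0.
Bottom-left is one-third across and two-thirds down within the crop:
x = 1410.00 + 1 × 720.00/3 ≈ 1650; y = 0.00 + 2 × 1440.00/3 ≈ 960.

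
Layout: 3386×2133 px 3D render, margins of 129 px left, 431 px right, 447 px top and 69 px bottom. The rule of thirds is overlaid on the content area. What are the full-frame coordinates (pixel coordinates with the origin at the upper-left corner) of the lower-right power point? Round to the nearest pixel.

x = 2013 px, y = 1525 px

Content width = 3386 − 129 − 431 = 2826 px; content height = 2133 − 447 − 69 = 1617 px.
Lower-right is two-thirds across and two-thirds down within the content area.
x = 129 + 2 × 2826/3 = 129 + 1884.00 ≈ 2013
y = 447 + 2 × 1617/3 = 447 + 1078.00 ≈ 1525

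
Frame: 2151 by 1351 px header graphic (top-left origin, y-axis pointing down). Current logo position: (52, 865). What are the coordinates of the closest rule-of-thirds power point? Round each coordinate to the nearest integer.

Third lines: x ∈ {717, 1434}, y ∈ {450, 901}.
52 is closer to x = 717; 865 is closer to y = 901.
So the nearest intersection is the lower-left power point.

(717, 901)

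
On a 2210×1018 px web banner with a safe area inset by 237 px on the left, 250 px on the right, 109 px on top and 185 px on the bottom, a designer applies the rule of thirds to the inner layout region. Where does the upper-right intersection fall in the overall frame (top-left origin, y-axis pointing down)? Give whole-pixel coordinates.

Content width = 2210 − 237 − 250 = 1723 px; content height = 1018 − 109 − 185 = 724 px.
Upper-right is two-thirds across and one-third down within the inner layout region.
x = 237 + 2 × 1723/3 = 237 + 1148.67 ≈ 1386
y = 109 + 1 × 724/3 = 109 + 241.33 ≈ 350

x = 1386 px, y = 350 px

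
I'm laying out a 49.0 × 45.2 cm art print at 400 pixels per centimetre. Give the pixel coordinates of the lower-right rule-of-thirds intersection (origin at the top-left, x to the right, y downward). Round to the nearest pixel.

In pixels the canvas is 49.0 × 400 = 19600 wide and 45.2 × 400 = 18080 tall.
The lower-right point is two-thirds across and two-thirds down:
x = 2 × 19600/3 ≈ 13067; y = 2 × 18080/3 ≈ 12053.

x = 13067 px, y = 12053 px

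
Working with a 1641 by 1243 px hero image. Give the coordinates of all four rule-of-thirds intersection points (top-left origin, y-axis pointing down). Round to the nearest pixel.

One third of 1641 is 547; one third of 1243 is 414.33.
Vertical third lines at x = 547 and x = 1094; horizontal third lines at y = 414 and y = 829.

(547, 414), (1094, 414), (547, 829), (1094, 829)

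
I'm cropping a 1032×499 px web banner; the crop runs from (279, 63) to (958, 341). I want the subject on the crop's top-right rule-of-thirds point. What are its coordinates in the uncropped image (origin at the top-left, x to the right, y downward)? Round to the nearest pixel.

x = 732 px, y = 156 px

Crop width = 958 − 279 = 679 px; one third is 226.33 px.
Crop height = 341 − 63 = 278 px; one third is 92.67 px.
The top-right point is two-thirds across and one-third down within the crop:
x = 279 + 2 × 226.33 ≈ 732; y = 63 + 1 × 92.67 ≈ 156.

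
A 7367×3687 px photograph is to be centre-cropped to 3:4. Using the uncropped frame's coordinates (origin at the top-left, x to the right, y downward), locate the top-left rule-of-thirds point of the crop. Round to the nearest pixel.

x = 3223 px, y = 1229 px

7367/3687 > 3/4, so the 3:4 crop keeps the full height 3687 and trims width to 3687 × 3/4 = 2765.25 px.
Left offset = (7367 − 2765.25)/2 = 2300.88 px; top offset = 0.
Top-left is one-third across and one-third down within the crop:
x = 2300.88 + 1 × 2765.25/3 ≈ 3223; y = 0.00 + 1 × 3687.00/3 ≈ 1229.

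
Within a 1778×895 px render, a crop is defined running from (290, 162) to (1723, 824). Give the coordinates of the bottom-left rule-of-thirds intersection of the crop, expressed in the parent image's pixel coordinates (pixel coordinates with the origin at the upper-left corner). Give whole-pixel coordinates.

x = 768 px, y = 603 px

Crop width = 1723 − 290 = 1433 px; one third is 477.67 px.
Crop height = 824 − 162 = 662 px; one third is 220.67 px.
The bottom-left point is one-third across and two-thirds down within the crop:
x = 290 + 1 × 477.67 ≈ 768; y = 162 + 2 × 220.67 ≈ 603.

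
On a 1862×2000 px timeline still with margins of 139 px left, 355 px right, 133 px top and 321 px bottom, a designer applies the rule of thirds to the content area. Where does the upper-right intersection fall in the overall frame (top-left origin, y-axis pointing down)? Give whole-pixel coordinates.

(1051, 648)

Content width = 1862 − 139 − 355 = 1368 px; content height = 2000 − 133 − 321 = 1546 px.
Upper-right is two-thirds across and one-third down within the content area.
x = 139 + 2 × 1368/3 = 139 + 912.00 ≈ 1051
y = 133 + 1 × 1546/3 = 133 + 515.33 ≈ 648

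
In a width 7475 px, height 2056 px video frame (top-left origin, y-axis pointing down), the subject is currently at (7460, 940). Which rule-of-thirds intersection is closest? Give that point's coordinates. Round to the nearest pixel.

Third lines: x ∈ {2492, 4983}, y ∈ {685, 1371}.
7460 is closer to x = 4983; 940 is closer to y = 685.
So the nearest intersection is the upper-right power point.

(4983, 685)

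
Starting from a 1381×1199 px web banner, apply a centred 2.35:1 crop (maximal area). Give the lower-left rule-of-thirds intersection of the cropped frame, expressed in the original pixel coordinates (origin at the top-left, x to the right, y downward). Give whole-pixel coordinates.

(460, 697)

1381/1199 < 2.35/1, so the 2.35:1 crop keeps the full width 1381 and trims height to 1381 × 1/2.35 = 587.66 px.
Top offset = (1199 − 587.66)/2 = 305.67 px; left offset = 0.
Lower-left is one-third across and two-thirds down within the crop:
x = 0.00 + 1 × 1381.00/3 ≈ 460; y = 305.67 + 2 × 587.66/3 ≈ 697.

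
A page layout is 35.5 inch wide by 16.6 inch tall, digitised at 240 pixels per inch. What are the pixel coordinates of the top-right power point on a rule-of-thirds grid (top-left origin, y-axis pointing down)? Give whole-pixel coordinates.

In pixels the canvas is 35.5 × 240 = 8520 wide and 16.6 × 240 = 3984 tall.
The top-right point is two-thirds across and one-third down:
x = 2 × 8520/3 ≈ 5680; y = 1 × 3984/3 ≈ 1328.

(5680, 1328)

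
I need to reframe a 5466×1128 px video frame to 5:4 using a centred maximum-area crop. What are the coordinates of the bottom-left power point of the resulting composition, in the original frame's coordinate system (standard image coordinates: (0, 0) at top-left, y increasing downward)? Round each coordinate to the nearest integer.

x = 2498 px, y = 752 px

5466/1128 > 5/4, so the 5:4 crop keeps the full height 1128 and trims width to 1128 × 5/4 = 1410.00 px.
Left offset = (5466 − 1410.00)/2 = 2028.00 px; top offset = 0.
Bottom-left is one-third across and two-thirds down within the crop:
x = 2028.00 + 1 × 1410.00/3 ≈ 2498; y = 0.00 + 2 × 1128.00/3 ≈ 752.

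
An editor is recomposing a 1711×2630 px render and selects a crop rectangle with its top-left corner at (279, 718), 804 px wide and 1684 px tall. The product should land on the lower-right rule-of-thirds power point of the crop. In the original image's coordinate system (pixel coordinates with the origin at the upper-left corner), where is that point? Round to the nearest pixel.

x = 815 px, y = 1841 px

One third of the crop width 804 is 268.00 px.
One third of the crop height 1684 is 561.33 px.
The lower-right point is two-thirds across and two-thirds down within the crop:
x = 279 + 2 × 268.00 ≈ 815; y = 718 + 2 × 561.33 ≈ 1841.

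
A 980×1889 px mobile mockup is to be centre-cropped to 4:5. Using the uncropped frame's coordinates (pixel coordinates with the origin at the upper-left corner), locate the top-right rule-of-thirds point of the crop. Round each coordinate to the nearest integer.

980/1889 < 4/5, so the 4:5 crop keeps the full width 980 and trims height to 980 × 5/4 = 1225.00 px.
Top offset = (1889 − 1225.00)/2 = 332.00 px; left offset = 0.
Top-right is two-thirds across and one-third down within the crop:
x = 0.00 + 2 × 980.00/3 ≈ 653; y = 332.00 + 1 × 1225.00/3 ≈ 740.

(653, 740)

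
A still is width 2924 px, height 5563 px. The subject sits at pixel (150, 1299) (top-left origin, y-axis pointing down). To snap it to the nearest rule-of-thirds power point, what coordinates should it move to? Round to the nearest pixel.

x = 975 px, y = 1854 px

Third lines: x ∈ {975, 1949}, y ∈ {1854, 3709}.
150 is closer to x = 975; 1299 is closer to y = 1854.
So the nearest intersection is the upper-left power point.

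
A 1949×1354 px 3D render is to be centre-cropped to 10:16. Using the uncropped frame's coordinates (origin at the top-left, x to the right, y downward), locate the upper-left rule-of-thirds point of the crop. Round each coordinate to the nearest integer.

(833, 451)

1949/1354 > 10/16, so the 10:16 crop keeps the full height 1354 and trims width to 1354 × 10/16 = 846.25 px.
Left offset = (1949 − 846.25)/2 = 551.38 px; top offset = 0.
Upper-left is one-third across and one-third down within the crop:
x = 551.38 + 1 × 846.25/3 ≈ 833; y = 0.00 + 1 × 1354.00/3 ≈ 451.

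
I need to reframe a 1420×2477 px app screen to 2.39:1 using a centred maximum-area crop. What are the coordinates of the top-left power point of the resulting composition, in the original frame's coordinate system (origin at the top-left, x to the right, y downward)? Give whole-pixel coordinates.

x = 473 px, y = 1139 px

1420/2477 < 2.39/1, so the 2.39:1 crop keeps the full width 1420 and trims height to 1420 × 1/2.39 = 594.14 px.
Top offset = (2477 − 594.14)/2 = 941.43 px; left offset = 0.
Top-left is one-third across and one-third down within the crop:
x = 0.00 + 1 × 1420.00/3 ≈ 473; y = 941.43 + 1 × 594.14/3 ≈ 1139.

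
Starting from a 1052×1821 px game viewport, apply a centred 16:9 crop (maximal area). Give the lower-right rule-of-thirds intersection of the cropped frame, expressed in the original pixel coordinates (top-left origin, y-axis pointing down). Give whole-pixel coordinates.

x = 701 px, y = 1009 px

1052/1821 < 16/9, so the 16:9 crop keeps the full width 1052 and trims height to 1052 × 9/16 = 591.75 px.
Top offset = (1821 − 591.75)/2 = 614.62 px; left offset = 0.
Lower-right is two-thirds across and two-thirds down within the crop:
x = 0.00 + 2 × 1052.00/3 ≈ 701; y = 614.62 + 2 × 591.75/3 ≈ 1009.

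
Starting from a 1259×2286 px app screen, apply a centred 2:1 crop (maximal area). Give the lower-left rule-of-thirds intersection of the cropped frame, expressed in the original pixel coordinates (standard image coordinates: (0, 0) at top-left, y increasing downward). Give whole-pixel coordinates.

(420, 1248)

1259/2286 < 2/1, so the 2:1 crop keeps the full width 1259 and trims height to 1259 × 1/2 = 629.50 px.
Top offset = (2286 − 629.50)/2 = 828.25 px; left offset = 0.
Lower-left is one-third across and two-thirds down within the crop:
x = 0.00 + 1 × 1259.00/3 ≈ 420; y = 828.25 + 2 × 629.50/3 ≈ 1248.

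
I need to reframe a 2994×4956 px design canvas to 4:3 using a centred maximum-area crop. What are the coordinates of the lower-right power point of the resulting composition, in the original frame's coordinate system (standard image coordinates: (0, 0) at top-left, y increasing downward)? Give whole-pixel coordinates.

2994/4956 < 4/3, so the 4:3 crop keeps the full width 2994 and trims height to 2994 × 3/4 = 2245.50 px.
Top offset = (4956 − 2245.50)/2 = 1355.25 px; left offset = 0.
Lower-right is two-thirds across and two-thirds down within the crop:
x = 0.00 + 2 × 2994.00/3 ≈ 1996; y = 1355.25 + 2 × 2245.50/3 ≈ 2852.

(1996, 2852)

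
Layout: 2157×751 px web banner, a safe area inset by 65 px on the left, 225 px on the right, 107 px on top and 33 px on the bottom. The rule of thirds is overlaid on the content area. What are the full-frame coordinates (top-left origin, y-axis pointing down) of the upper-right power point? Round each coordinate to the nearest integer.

x = 1310 px, y = 311 px

Content width = 2157 − 65 − 225 = 1867 px; content height = 751 − 107 − 33 = 611 px.
Upper-right is two-thirds across and one-third down within the content area.
x = 65 + 2 × 1867/3 = 65 + 1244.67 ≈ 1310
y = 107 + 1 × 611/3 = 107 + 203.67 ≈ 311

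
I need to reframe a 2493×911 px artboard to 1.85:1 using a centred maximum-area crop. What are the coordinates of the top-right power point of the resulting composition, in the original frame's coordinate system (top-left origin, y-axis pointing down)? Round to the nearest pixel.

x = 1527 px, y = 304 px

2493/911 > 1.85/1, so the 1.85:1 crop keeps the full height 911 and trims width to 911 × 1.85/1 = 1685.35 px.
Left offset = (2493 − 1685.35)/2 = 403.82 px; top offset = 0.
Top-right is two-thirds across and one-third down within the crop:
x = 403.82 + 2 × 1685.35/3 ≈ 1527; y = 0.00 + 1 × 911.00/3 ≈ 304.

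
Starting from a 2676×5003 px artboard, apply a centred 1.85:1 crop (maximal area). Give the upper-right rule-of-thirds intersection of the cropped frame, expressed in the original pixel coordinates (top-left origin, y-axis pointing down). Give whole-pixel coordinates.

2676/5003 < 1.85/1, so the 1.85:1 crop keeps the full width 2676 and trims height to 2676 × 1/1.85 = 1446.49 px.
Top offset = (5003 − 1446.49)/2 = 1778.26 px; left offset = 0.
Upper-right is two-thirds across and one-third down within the crop:
x = 0.00 + 2 × 2676.00/3 ≈ 1784; y = 1778.26 + 1 × 1446.49/3 ≈ 2260.

(1784, 2260)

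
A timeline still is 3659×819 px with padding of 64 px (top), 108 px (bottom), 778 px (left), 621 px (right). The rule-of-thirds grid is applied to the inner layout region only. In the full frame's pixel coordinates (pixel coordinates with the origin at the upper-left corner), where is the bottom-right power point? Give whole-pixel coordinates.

Content width = 3659 − 778 − 621 = 2260 px; content height = 819 − 64 − 108 = 647 px.
Bottom-right is two-thirds across and two-thirds down within the inner layout region.
x = 778 + 2 × 2260/3 = 778 + 1506.67 ≈ 2285
y = 64 + 2 × 647/3 = 64 + 431.33 ≈ 495

(2285, 495)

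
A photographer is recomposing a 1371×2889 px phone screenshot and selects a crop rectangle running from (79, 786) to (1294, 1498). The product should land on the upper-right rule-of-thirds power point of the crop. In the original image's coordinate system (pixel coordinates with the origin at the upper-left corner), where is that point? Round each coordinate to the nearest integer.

Crop width = 1294 − 79 = 1215 px; one third is 405.00 px.
Crop height = 1498 − 786 = 712 px; one third is 237.33 px.
The upper-right point is two-thirds across and one-third down within the crop:
x = 79 + 2 × 405.00 ≈ 889; y = 786 + 1 × 237.33 ≈ 1023.

x = 889 px, y = 1023 px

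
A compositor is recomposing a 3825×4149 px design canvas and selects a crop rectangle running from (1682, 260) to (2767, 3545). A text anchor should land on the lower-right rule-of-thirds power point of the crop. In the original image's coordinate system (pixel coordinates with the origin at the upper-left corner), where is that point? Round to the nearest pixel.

x = 2405 px, y = 2450 px

Crop width = 2767 − 1682 = 1085 px; one third is 361.67 px.
Crop height = 3545 − 260 = 3285 px; one third is 1095.00 px.
The lower-right point is two-thirds across and two-thirds down within the crop:
x = 1682 + 2 × 361.67 ≈ 2405; y = 260 + 2 × 1095.00 ≈ 2450.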